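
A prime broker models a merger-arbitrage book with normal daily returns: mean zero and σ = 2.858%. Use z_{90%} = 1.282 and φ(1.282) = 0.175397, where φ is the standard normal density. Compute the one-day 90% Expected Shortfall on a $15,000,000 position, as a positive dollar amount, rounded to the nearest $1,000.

$752,000

Tail multiplier: φ(z)/(1−α) = 0.175397 / 0.1 = 1.754.
ES = 2.858% × 1.754 = 5.013%.
On $15,000,000: 0.05013 × $15,000,000 = $751,950.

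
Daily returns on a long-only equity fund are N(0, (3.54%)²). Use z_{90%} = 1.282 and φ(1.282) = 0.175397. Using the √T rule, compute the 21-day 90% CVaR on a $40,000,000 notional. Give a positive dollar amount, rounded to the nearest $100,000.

$11,400,000

σ_{21d} = 3.54% × √21 = 16.222%.
ES multiplier = φ(z)/(1−α) = 0.175397/0.1 = 1.754.
ES = 16.222% × 1.754 = 28.453%; on $40,000,000: $11,381,200.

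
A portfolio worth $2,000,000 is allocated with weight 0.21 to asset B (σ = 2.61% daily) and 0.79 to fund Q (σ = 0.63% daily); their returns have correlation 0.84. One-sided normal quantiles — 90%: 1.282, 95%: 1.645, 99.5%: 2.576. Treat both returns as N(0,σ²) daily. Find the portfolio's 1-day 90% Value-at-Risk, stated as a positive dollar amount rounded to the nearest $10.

$25,720

σ_p² = 0.21²·2.61² + 0.79²·0.63² + 2·0.84·0.21·0.79·2.61·0.63 = 1.0064 (%²).
σ_p = √1.0064 = 1.003%.
VaR = 1.282 × 1.003% = 1.286%; on $2,000,000 that is $25,720.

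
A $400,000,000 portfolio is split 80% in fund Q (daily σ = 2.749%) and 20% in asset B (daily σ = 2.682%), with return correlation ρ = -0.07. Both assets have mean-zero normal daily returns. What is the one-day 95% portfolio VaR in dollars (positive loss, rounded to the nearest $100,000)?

σ_p² = 0.8²·2.749² + 0.2²·2.682² + 2·-0.07·0.8·0.2·2.749·2.682 = 4.9591 (%²).
σ_p = √4.9591 = 2.227%.
At 95%, z = 1.645.
VaR = 1.645 × 2.227% = 3.663%; on $400,000,000 that is $14,652,000.

$14,700,000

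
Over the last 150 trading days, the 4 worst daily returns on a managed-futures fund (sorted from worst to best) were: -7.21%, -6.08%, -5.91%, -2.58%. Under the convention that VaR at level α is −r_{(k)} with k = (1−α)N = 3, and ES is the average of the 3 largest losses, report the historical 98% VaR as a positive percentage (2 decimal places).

5.91%

k = 3; the 3rd lowest return is -5.91%, so VaR = 5.91%.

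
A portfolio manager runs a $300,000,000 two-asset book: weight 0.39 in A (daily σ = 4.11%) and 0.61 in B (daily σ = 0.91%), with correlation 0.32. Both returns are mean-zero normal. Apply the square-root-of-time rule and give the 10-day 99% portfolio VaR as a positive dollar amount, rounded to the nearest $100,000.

σ_p = √(0.39²·4.11² + 0.61²·0.91² + 2·0.32·0.39·0.61·4.11·0.91) = 1.857%.
σ_{10d} = 1.857% × √10 = 5.872%.
z(99%) = 2.326.
VaR = 2.326 × 5.872% = 13.658%; on $300,000,000 that is $40,974,000.

$41,000,000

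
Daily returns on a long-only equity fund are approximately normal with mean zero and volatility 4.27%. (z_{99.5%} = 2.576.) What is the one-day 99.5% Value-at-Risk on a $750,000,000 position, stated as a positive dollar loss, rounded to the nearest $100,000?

VaR = z·σ = 2.576 × 4.27% = 11.000%.
On $750,000,000: 0.11000 × $750,000,000 = $82,500,000.

$82,500,000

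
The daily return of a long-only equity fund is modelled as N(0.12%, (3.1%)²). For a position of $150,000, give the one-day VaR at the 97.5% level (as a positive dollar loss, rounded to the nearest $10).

$8,930

At 97.5% one-sided, z = 1.960.
VaR = −μ + z·σ = −(0.12%) + 1.960 × 3.1% = 5.956%.
On $150,000: 0.05956 × $150,000 = $8,934.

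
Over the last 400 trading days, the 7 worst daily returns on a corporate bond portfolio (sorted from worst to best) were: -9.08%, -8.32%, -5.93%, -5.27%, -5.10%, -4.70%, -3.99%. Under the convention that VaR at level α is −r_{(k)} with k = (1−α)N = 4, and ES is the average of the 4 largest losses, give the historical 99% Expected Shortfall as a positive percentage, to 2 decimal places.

The 4 worst returns sum to -28.60%.
ES = −(-28.60%) / 4 = 7.15%.

7.15%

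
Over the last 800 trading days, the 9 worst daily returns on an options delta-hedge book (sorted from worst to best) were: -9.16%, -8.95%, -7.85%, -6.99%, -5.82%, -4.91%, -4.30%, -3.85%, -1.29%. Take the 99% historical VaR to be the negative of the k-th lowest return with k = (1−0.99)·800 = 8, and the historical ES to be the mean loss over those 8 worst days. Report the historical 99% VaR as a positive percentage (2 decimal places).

3.85%

k = 8; the 8th lowest return is -3.85%, so VaR = 3.85%.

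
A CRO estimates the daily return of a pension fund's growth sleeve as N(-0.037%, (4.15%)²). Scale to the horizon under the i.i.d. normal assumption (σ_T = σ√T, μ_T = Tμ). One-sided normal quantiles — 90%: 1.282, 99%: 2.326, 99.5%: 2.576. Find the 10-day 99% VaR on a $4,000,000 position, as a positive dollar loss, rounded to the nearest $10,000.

σ_{10d} = 4.15% × √10 = 13.123%; μ_{10d} = 10 × -0.037% = -0.370%.
VaR = −(-0.370%) + 2.326 × 13.123% = 30.894%.
On $4,000,000: 0.30894 × $4,000,000 = $1,235,760.

$1,240,000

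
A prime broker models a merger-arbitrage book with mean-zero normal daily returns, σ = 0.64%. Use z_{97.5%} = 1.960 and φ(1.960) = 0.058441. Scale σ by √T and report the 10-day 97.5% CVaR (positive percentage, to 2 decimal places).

4.73%

σ_{10d} = 0.64% × √10 = 2.024%.
ES multiplier = φ(z)/(1−α) = 0.058441/0.025 = 2.338.
ES = 2.024% × 2.338 = 4.732%.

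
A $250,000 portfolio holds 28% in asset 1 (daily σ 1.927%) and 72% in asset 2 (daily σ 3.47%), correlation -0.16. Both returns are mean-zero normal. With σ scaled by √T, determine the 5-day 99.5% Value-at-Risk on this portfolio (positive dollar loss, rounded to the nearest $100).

$35,600

σ_p = √(0.28²·1.927² + 0.72²·3.47² + 2·-0.16·0.28·0.72·1.927·3.47) = 2.470%.
σ_{5d} = 2.470% × √5 = 5.523%.
z(99.5%) = 2.576.
VaR = 2.576 × 5.523% = 14.227%; on $250,000 that is $35,568.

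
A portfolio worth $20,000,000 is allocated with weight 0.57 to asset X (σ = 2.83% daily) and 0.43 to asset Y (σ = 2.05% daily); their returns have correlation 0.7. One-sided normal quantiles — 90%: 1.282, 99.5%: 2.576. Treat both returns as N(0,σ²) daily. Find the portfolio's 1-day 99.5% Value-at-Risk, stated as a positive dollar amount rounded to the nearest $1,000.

$1,194,000

σ_p² = 0.57²·2.83² + 0.43²·2.05² + 2·0.7·0.57·0.43·2.83·2.05 = 5.3699 (%²).
σ_p = √5.3699 = 2.317%.
VaR = 2.576 × 2.317% = 5.969%; on $20,000,000 that is $1,193,800.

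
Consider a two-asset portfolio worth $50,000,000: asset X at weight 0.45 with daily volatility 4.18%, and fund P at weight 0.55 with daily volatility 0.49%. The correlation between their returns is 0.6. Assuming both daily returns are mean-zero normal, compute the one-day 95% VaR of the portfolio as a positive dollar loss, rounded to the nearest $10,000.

$1,690,000

σ_p² = 0.45²·4.18² + 0.55²·0.49² + 2·0.6·0.45·0.55·4.18·0.49 = 4.2191 (%²).
σ_p = √4.2191 = 2.054%.
At 95%, z = 1.645.
VaR = 1.645 × 2.054% = 3.379%; on $50,000,000 that is $1,689,500.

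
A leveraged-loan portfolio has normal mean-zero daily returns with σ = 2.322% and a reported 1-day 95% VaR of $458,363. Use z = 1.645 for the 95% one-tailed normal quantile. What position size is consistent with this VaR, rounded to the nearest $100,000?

VaR as a fraction of value: z·σ = 1.645 × 2.322% = 3.81969%.
Position = $458,363 / 0.0381969 = $12,000,005.

$12,000,000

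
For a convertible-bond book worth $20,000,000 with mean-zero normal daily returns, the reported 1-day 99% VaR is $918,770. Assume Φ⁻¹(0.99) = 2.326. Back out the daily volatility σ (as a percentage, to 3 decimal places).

VaR as a fraction: $918,770 / $20,000,000 = 4.594%.
σ = VaR / z = 4.594% / 2.326 = 1.975%.

1.975%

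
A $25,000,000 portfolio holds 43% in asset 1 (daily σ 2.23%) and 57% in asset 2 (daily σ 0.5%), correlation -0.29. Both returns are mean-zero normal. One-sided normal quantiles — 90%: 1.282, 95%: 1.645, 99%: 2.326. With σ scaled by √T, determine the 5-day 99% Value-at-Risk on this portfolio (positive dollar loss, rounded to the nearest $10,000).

σ_p = √(0.43²·2.23² + 0.57²·0.5² + 2·-0.29·0.43·0.57·2.23·0.5) = 0.918%.
σ_{5d} = 0.918% × √5 = 2.053%.
VaR = 2.326 × 2.053% = 4.775%; on $25,000,000 that is $1,193,750.

$1,190,000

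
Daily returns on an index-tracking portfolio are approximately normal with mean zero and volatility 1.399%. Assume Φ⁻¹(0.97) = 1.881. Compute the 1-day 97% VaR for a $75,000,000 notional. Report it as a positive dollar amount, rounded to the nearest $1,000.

$1,974,000

VaR = z·σ = 1.881 × 1.399% = 2.632%.
On $75,000,000: 0.02632 × $75,000,000 = $1,974,000.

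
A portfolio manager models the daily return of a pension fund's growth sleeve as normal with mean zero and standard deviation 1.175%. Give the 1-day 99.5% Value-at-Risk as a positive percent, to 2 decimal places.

At 99.5% one-sided, z = 2.576.
VaR = z·σ = 2.576 × 1.175% = 3.027%.

3.03%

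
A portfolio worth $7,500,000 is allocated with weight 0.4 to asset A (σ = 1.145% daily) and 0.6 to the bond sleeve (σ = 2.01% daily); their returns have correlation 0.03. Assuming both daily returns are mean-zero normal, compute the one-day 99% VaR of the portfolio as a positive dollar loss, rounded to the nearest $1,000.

$227,000

σ_p² = 0.4²·1.145² + 0.6²·2.01² + 2·0.03·0.4·0.6·1.145·2.01 = 1.6973 (%²).
σ_p = √1.6973 = 1.303%.
At 99%, z = 2.326.
VaR = 2.326 × 1.303% = 3.031%; on $7,500,000 that is $227,325.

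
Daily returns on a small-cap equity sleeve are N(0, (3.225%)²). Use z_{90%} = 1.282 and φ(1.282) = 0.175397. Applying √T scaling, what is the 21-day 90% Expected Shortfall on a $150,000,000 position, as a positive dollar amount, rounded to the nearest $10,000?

σ_{21d} = 3.225% × √21 = 14.779%.
ES multiplier = φ(z)/(1−α) = 0.175397/0.1 = 1.754.
ES = 14.779% × 1.754 = 25.922%; on $150,000,000: $38,883,000.

$38,880,000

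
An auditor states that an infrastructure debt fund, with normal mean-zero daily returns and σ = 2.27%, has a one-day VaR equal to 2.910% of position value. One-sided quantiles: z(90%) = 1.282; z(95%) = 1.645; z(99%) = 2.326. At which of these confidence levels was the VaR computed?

90%

Implied z = VaR/σ = 2.910 / 2.27 = 1.282.
This matches z(90%) = 1.282.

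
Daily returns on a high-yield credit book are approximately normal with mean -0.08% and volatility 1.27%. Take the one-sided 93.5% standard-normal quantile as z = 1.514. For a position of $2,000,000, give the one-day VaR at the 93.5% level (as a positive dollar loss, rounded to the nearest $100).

$40,100

VaR = −μ + z·σ = −(-0.08%) + 1.514 × 1.27% = 2.003%.
On $2,000,000: 0.02003 × $2,000,000 = $40,060.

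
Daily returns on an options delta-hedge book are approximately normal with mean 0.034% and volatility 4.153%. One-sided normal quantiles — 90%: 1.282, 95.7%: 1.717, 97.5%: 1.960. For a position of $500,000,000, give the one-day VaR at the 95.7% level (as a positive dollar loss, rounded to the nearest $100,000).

$35,500,000

VaR = −μ + z·σ = −(0.034%) + 1.717 × 4.153% = 7.097%.
On $500,000,000: 0.07097 × $500,000,000 = $35,485,000.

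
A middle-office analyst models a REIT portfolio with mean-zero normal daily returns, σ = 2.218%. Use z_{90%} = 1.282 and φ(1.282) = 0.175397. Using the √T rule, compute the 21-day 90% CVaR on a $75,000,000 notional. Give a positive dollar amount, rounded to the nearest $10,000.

$13,370,000

σ_{21d} = 2.218% × √21 = 10.164%.
ES multiplier = φ(z)/(1−α) = 0.175397/0.1 = 1.754.
ES = 10.164% × 1.754 = 17.828%; on $75,000,000: $13,371,000.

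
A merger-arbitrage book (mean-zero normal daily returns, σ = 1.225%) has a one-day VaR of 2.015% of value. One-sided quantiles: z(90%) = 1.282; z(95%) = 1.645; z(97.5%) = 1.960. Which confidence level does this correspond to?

Implied z = VaR/σ = 2.015 / 1.225 = 1.645.
This matches z(95%) = 1.645.

95%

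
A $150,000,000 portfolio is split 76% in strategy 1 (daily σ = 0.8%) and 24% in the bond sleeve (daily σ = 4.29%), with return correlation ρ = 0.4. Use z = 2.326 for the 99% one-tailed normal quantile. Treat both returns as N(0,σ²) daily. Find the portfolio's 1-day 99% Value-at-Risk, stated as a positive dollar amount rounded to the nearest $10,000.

σ_p² = 0.76²·0.8² + 0.24²·4.29² + 2·0.4·0.76·0.24·0.8·4.29 = 1.9305 (%²).
σ_p = √1.9305 = 1.389%.
VaR = 2.326 × 1.389% = 3.231%; on $150,000,000 that is $4,846,500.

$4,850,000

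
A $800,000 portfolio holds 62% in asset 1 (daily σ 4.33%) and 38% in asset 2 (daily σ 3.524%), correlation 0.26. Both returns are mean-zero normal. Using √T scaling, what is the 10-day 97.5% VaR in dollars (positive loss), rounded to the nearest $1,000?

σ_p = √(0.62²·4.33² + 0.38²·3.524² + 2·0.26·0.62·0.38·4.33·3.524) = 3.297%.
σ_{10d} = 3.297% × √10 = 10.426%.
z(97.5%) = 1.960.
VaR = 1.960 × 10.426% = 20.435%; on $800,000 that is $163,480.

$163,000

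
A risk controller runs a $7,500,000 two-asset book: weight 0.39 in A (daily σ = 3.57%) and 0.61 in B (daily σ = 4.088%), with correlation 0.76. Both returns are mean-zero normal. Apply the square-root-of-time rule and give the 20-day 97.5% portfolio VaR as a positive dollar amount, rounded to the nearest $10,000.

σ_p = √(0.39²·3.57² + 0.61²·4.088² + 2·0.76·0.39·0.61·3.57·4.088) = 3.665%.
σ_{20d} = 3.665% × √20 = 16.390%.
z(97.5%) = 1.960.
VaR = 1.960 × 16.390% = 32.124%; on $7,500,000 that is $2,409,300.

$2,410,000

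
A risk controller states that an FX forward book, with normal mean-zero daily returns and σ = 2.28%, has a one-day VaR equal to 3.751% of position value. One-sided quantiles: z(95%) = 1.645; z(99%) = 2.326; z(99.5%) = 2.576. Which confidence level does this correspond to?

95%

Implied z = VaR/σ = 3.751 / 2.28 = 1.645.
This matches z(95%) = 1.645.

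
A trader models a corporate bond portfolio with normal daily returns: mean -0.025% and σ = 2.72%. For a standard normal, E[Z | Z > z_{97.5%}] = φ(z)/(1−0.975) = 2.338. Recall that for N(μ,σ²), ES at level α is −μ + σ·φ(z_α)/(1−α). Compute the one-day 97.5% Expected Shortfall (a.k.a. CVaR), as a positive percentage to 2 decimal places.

ES = −(-0.025%) + 2.72% × 2.338 = 6.384%.

6.38%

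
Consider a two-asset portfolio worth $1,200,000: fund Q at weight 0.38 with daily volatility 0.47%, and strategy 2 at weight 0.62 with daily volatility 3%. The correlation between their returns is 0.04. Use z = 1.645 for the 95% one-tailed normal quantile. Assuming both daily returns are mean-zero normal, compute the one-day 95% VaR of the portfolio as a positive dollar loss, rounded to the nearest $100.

σ_p² = 0.38²·0.47² + 0.62²·3² + 2·0.04·0.38·0.62·0.47·3 = 3.5181 (%²).
σ_p = √3.5181 = 1.876%.
VaR = 1.645 × 1.876% = 3.086%; on $1,200,000 that is $37,032.

$37,000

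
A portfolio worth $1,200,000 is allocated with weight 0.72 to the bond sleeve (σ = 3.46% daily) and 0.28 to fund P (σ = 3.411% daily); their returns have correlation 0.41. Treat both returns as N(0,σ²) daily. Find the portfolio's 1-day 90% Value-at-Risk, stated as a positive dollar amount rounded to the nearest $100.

$46,300

σ_p² = 0.72²·3.46² + 0.28²·3.411² + 2·0.41·0.72·0.28·3.46·3.411 = 9.0693 (%²).
σ_p = √9.0693 = 3.012%.
At 90%, z = 1.282.
VaR = 1.282 × 3.012% = 3.861%; on $1,200,000 that is $46,332.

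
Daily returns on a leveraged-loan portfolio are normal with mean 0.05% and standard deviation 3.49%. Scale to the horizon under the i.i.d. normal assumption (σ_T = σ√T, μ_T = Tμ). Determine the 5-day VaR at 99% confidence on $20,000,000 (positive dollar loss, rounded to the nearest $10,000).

$3,580,000

At 99%, z = 2.326.
σ_{5d} = 3.49% × √5 = 7.804%; μ_{5d} = 5 × 0.05% = 0.250%.
VaR = −(0.250%) + 2.326 × 7.804% = 17.902%.
On $20,000,000: 0.17902 × $20,000,000 = $3,580,400.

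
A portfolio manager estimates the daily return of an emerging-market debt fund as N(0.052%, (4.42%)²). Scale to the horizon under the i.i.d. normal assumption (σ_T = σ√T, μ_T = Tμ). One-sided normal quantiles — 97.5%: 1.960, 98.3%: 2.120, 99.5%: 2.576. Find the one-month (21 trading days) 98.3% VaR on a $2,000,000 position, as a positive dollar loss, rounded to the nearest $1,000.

$837,000

σ_{21d} = 4.42% × √21 = 20.255%; μ_{21d} = 21 × 0.052% = 1.092%.
VaR = −(1.092%) + 2.120 × 20.255% = 41.849%.
On $2,000,000: 0.41849 × $2,000,000 = $836,980.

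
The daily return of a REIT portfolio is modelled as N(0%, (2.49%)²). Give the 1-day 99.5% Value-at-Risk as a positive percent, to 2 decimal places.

At 99.5% one-sided, z = 2.576.
VaR = z·σ = 2.576 × 2.49% = 6.414%.

6.41%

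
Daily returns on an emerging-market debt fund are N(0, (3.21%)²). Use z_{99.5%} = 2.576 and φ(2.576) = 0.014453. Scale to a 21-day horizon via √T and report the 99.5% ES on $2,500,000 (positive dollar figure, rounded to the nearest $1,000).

σ_{21d} = 3.21% × √21 = 14.710%.
ES multiplier = φ(z)/(1−α) = 0.014453/0.005 = 2.891.
ES = 14.710% × 2.891 = 42.527%; on $2,500,000: $1,063,175.

$1,063,000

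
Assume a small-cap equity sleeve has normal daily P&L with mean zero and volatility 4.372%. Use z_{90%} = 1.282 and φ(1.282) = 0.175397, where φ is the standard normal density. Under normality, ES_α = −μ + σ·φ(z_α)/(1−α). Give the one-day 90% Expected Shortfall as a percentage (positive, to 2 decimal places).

7.67%

Tail multiplier: φ(z)/(1−α) = 0.175397 / 0.1 = 1.754.
ES = 4.372% × 1.754 = 7.668%.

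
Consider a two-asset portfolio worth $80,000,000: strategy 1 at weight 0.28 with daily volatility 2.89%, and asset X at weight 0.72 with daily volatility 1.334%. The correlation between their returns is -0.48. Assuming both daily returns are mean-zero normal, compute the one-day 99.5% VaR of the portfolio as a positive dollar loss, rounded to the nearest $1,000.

σ_p² = 0.28²·2.89² + 0.72²·1.334² + 2·-0.48·0.28·0.72·2.89·1.334 = 0.8312 (%²).
σ_p = √0.8312 = 0.912%.
At 99.5%, z = 2.576.
VaR = 2.576 × 0.912% = 2.349%; on $80,000,000 that is $1,879,200.

$1,879,000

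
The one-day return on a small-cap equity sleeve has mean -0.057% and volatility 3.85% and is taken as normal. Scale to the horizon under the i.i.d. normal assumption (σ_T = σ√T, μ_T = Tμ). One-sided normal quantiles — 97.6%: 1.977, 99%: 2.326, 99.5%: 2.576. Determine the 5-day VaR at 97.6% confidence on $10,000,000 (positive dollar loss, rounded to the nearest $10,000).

$1,730,000

σ_{5d} = 3.85% × √5 = 8.609%; μ_{5d} = 5 × -0.057% = -0.285%.
VaR = −(-0.285%) + 1.977 × 8.609% = 17.305%.
On $10,000,000: 0.17305 × $10,000,000 = $1,730,500.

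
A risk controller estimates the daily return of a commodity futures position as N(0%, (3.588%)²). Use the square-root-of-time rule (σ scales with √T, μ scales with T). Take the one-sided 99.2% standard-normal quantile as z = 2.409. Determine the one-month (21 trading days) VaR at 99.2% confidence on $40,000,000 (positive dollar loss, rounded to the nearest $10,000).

$15,840,000

σ_{21d} = 3.588% × √21 = 16.442%.
VaR = 2.409 × 16.442% = 39.609%.
On $40,000,000: 0.39609 × $40,000,000 = $15,843,600.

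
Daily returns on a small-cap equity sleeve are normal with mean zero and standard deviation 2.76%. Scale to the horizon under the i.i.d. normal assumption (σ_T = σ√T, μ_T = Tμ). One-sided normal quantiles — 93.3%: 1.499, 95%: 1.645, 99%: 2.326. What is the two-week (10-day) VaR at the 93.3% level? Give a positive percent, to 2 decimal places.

σ_{10d} = 2.76% × √10 = 8.728%.
VaR = 1.499 × 8.728% = 13.083%.

13.08%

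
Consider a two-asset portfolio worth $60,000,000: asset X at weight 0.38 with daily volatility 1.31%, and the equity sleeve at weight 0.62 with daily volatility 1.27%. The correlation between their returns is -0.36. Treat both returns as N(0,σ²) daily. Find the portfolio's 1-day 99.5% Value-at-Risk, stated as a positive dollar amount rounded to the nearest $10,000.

σ_p² = 0.38²·1.31² + 0.62²·1.27² + 2·-0.36·0.38·0.62·1.31·1.27 = 0.5856 (%²).
σ_p = √0.5856 = 0.765%.
At 99.5%, z = 2.576.
VaR = 2.576 × 0.765% = 1.971%; on $60,000,000 that is $1,182,600.

$1,180,000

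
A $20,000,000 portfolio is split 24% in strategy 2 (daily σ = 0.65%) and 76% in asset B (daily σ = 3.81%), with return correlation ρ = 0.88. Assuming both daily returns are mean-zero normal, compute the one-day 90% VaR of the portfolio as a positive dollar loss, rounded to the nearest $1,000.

σ_p² = 0.24²·0.65² + 0.76²·3.81² + 2·0.88·0.24·0.76·0.65·3.81 = 9.2039 (%²).
σ_p = √9.2039 = 3.034%.
At 90%, z = 1.282.
VaR = 1.282 × 3.034% = 3.890%; on $20,000,000 that is $778,000.

$778,000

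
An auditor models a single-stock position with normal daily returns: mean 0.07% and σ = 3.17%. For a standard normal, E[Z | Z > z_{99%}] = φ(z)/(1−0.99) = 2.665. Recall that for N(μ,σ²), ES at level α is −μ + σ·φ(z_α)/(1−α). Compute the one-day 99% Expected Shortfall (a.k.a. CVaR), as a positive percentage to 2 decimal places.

8.38%

ES = −(0.07%) + 3.17% × 2.665 = 8.378%.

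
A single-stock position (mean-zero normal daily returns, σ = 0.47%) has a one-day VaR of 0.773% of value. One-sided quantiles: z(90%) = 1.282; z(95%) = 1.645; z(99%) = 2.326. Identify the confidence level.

95%

Implied z = VaR/σ = 0.773 / 0.47 = 1.645.
This matches z(95%) = 1.645.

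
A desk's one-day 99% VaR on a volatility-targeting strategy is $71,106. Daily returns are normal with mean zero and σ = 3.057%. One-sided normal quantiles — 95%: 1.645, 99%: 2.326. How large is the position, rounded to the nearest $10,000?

VaR as a fraction of value: z·σ = 2.326 × 3.057% = 7.11058%.
Position = $71,106 / 0.0711058 = $1,000,003.

$1,000,000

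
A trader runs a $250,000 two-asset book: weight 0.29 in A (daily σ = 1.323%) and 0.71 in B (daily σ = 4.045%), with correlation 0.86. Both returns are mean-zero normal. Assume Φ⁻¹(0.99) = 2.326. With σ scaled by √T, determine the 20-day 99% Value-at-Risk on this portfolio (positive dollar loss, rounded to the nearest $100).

$83,400

σ_p = √(0.29²·1.323² + 0.71²·4.045² + 2·0.86·0.29·0.71·1.323·4.045) = 3.208%.
σ_{20d} = 3.208% × √20 = 14.347%.
VaR = 2.326 × 14.347% = 33.371%; on $250,000 that is $83,428.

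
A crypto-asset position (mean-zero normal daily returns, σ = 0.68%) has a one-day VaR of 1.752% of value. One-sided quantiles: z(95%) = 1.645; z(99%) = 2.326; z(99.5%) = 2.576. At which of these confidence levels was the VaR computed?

Implied z = VaR/σ = 1.752 / 0.68 = 2.576.
This matches z(99.5%) = 2.576.

99.5%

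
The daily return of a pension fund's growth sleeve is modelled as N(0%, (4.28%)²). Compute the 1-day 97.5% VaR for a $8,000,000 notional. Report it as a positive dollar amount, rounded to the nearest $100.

At 97.5% one-sided, z = 1.960.
VaR = z·σ = 1.960 × 4.28% = 8.389%.
On $8,000,000: 0.08389 × $8,000,000 = $671,120.

$671,100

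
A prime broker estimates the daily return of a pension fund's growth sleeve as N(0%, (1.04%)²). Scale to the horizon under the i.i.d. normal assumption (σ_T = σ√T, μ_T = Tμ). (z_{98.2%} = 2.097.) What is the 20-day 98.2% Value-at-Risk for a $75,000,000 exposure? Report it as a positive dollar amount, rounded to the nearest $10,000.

σ_{20d} = 1.04% × √20 = 4.651%.
VaR = 2.097 × 4.651% = 9.753%.
On $75,000,000: 0.09753 × $75,000,000 = $7,314,750.

$7,310,000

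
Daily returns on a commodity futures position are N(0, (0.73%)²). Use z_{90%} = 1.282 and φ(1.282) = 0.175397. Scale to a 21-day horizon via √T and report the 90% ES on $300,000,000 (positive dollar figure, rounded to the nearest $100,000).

$17,600,000

σ_{21d} = 0.73% × √21 = 3.345%.
ES multiplier = φ(z)/(1−α) = 0.175397/0.1 = 1.754.
ES = 3.345% × 1.754 = 5.867%; on $300,000,000: $17,601,000.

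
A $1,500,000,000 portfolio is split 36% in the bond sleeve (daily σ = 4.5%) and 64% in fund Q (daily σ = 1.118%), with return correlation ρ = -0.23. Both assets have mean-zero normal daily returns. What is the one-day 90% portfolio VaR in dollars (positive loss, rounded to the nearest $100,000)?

$31,000,000

σ_p² = 0.36²·4.5² + 0.64²·1.118² + 2·-0.23·0.36·0.64·4.5·1.118 = 2.6032 (%²).
σ_p = √2.6032 = 1.613%.
At 90%, z = 1.282.
VaR = 1.282 × 1.613% = 2.068%; on $1,500,000,000 that is $31,020,000.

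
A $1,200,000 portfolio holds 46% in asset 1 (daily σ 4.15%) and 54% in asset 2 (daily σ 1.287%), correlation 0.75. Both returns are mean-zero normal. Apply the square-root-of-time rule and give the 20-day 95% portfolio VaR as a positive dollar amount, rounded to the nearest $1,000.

$218,000

σ_p = √(0.46²·4.15² + 0.54²·1.287² + 2·0.75·0.46·0.54·4.15·1.287) = 2.473%.
σ_{20d} = 2.473% × √20 = 11.060%.
z(95%) = 1.645.
VaR = 1.645 × 11.060% = 18.194%; on $1,200,000 that is $218,328.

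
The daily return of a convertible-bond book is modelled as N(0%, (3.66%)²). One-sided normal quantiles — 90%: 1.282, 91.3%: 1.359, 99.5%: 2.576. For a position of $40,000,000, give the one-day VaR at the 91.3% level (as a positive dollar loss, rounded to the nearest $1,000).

$1,990,000

VaR = z·σ = 1.359 × 3.66% = 4.974%.
On $40,000,000: 0.04974 × $40,000,000 = $1,989,600.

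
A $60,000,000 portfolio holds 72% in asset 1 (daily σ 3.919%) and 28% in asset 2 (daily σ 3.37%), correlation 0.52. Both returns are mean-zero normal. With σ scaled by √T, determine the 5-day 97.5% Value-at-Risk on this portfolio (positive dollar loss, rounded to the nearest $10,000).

σ_p = √(0.72²·3.919² + 0.28²·3.37² + 2·0.52·0.72·0.28·3.919·3.37) = 3.409%.
σ_{5d} = 3.409% × √5 = 7.623%.
z(97.5%) = 1.960.
VaR = 1.960 × 7.623% = 14.941%; on $60,000,000 that is $8,964,600.

$8,960,000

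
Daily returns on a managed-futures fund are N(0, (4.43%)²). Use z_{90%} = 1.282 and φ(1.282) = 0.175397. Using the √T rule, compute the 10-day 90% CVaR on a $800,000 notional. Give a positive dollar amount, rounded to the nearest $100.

σ_{10d} = 4.43% × √10 = 14.009%.
ES multiplier = φ(z)/(1−α) = 0.175397/0.1 = 1.754.
ES = 14.009% × 1.754 = 24.572%; on $800,000: $196,576.

$196,600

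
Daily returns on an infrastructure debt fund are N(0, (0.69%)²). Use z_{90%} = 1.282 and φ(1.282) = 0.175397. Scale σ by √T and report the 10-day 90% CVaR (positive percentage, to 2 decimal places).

σ_{10d} = 0.69% × √10 = 2.182%.
ES multiplier = φ(z)/(1−α) = 0.175397/0.1 = 1.754.
ES = 2.182% × 1.754 = 3.827%.

3.83%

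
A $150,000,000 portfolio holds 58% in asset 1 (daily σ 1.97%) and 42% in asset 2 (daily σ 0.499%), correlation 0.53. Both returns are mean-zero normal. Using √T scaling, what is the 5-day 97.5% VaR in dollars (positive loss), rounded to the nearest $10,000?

$8,320,000

σ_p = √(0.58²·1.97² + 0.42²·0.499² + 2·0.53·0.58·0.42·1.97·0.499) = 1.266%.
σ_{5d} = 1.266% × √5 = 2.831%.
z(97.5%) = 1.960.
VaR = 1.960 × 2.831% = 5.549%; on $150,000,000 that is $8,323,500.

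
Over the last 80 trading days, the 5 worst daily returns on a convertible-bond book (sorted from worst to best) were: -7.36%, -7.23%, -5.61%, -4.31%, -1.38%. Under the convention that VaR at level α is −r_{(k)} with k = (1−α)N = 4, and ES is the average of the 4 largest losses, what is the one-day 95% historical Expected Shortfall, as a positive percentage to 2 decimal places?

6.13%

The 4 worst returns sum to -24.51%.
ES = −(-24.51%) / 4 = 6.1275% ≈ 6.13%.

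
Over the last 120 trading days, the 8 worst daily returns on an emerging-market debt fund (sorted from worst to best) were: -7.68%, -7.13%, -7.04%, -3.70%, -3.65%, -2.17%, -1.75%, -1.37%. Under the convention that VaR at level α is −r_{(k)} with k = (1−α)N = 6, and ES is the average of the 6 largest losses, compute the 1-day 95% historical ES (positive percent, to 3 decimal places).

The 6 worst returns sum to -31.37%.
ES = −(-31.37%) / 6 = 5.2283…% ≈ 5.228%.

5.228%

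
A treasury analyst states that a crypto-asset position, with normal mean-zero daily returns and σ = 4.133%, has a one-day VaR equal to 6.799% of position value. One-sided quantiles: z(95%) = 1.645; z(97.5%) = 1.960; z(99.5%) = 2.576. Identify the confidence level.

95%

Implied z = VaR/σ = 6.799 / 4.133 = 1.645.
This matches z(95%) = 1.645.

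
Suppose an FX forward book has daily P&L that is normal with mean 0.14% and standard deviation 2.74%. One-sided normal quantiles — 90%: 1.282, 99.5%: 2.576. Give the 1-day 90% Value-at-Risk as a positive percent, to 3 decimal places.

VaR = −μ + z·σ = −(0.14%) + 1.282 × 2.74% = 3.373%.

3.373%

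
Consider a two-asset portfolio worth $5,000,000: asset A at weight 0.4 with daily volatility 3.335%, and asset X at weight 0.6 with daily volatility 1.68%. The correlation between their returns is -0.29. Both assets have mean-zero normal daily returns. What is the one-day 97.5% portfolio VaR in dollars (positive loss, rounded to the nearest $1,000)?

σ_p² = 0.4²·3.335² + 0.6²·1.68² + 2·-0.29·0.4·0.6·3.335·1.68 = 2.0157 (%²).
σ_p = √2.0157 = 1.420%.
At 97.5%, z = 1.960.
VaR = 1.960 × 1.420% = 2.783%; on $5,000,000 that is $139,150.

$139,000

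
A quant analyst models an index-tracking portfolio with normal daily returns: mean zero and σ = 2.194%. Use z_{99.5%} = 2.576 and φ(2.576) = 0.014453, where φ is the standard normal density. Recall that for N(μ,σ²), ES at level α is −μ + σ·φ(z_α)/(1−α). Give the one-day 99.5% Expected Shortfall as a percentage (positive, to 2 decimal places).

Tail multiplier: φ(z)/(1−α) = 0.014453 / 0.005 = 2.891.
ES = 2.194% × 2.891 = 6.343%.

6.34%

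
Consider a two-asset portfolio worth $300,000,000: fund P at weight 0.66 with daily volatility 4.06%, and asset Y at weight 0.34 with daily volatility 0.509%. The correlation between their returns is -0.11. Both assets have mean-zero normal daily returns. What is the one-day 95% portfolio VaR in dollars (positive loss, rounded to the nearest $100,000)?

σ_p² = 0.66²·4.06² + 0.34²·0.509² + 2·-0.11·0.66·0.34·4.06·0.509 = 7.1082 (%²).
σ_p = √7.1082 = 2.666%.
At 95%, z = 1.645.
VaR = 1.645 × 2.666% = 4.386%; on $300,000,000 that is $13,158,000.

$13,200,000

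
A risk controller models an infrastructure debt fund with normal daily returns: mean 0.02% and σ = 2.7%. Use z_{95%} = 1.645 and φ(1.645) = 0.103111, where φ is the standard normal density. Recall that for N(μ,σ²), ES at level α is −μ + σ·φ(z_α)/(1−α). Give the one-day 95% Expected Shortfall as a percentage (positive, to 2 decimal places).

5.55%

Tail multiplier: φ(z)/(1−α) = 0.103111 / 0.05 = 2.062.
ES = −(0.02%) + 2.7% × 2.062 = 5.547%.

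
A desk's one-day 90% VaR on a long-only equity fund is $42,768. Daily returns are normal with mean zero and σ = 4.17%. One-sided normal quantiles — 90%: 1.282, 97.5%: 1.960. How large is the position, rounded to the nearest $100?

$800,000

VaR as a fraction of value: z·σ = 1.282 × 4.17% = 5.34594%.
Position = $42,768 / 0.0534594 = $800,009.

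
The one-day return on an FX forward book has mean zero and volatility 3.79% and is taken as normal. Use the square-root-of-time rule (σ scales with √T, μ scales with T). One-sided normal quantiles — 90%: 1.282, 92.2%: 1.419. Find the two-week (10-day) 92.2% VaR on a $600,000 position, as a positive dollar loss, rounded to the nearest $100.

$102,000

σ_{10d} = 3.79% × √10 = 11.985%.
VaR = 1.419 × 11.985% = 17.007%.
On $600,000: 0.17007 × $600,000 = $102,042.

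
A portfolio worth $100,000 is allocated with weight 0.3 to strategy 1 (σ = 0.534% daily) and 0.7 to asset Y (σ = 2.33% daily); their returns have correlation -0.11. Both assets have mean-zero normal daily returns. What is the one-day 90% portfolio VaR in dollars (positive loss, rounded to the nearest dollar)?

$2,078

σ_p² = 0.3²·0.534² + 0.7²·2.33² + 2·-0.11·0.3·0.7·0.534·2.33 = 2.6283 (%²).
σ_p = √2.6283 = 1.621%.
At 90%, z = 1.282.
VaR = 1.282 × 1.621% = 2.078%; on $100,000 that is $2,078.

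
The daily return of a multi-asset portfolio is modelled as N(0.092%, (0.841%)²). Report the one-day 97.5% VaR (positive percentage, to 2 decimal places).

At 97.5% one-sided, z = 1.960.
VaR = −μ + z·σ = −(0.092%) + 1.960 × 0.841% = 1.556%.

1.56%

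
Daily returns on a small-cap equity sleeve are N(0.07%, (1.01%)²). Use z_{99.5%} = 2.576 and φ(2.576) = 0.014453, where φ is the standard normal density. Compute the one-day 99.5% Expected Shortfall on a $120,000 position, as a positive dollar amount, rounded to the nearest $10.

Tail multiplier: φ(z)/(1−α) = 0.014453 / 0.005 = 2.891.
ES = −(0.07%) + 1.01% × 2.891 = 2.850%.
On $120,000: 0.02850 × $120,000 = $3,420.

$3,420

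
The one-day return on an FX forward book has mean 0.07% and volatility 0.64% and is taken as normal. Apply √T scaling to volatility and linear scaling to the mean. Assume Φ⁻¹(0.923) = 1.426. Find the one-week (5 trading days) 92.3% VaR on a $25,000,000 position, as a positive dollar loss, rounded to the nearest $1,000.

$423,000

σ_{5d} = 0.64% × √5 = 1.431%; μ_{5d} = 5 × 0.07% = 0.350%.
VaR = −(0.350%) + 1.426 × 1.431% = 1.691%.
On $25,000,000: 0.01691 × $25,000,000 = $422,750.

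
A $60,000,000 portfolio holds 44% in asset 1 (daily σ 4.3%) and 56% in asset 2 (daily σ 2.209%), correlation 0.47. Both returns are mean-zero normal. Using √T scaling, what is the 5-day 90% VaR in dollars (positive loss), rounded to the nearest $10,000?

σ_p = √(0.44²·4.3² + 0.56²·2.209² + 2·0.47·0.44·0.56·4.3·2.209) = 2.704%.
σ_{5d} = 2.704% × √5 = 6.046%.
z(90%) = 1.282.
VaR = 1.282 × 6.046% = 7.751%; on $60,000,000 that is $4,650,600.

$4,650,000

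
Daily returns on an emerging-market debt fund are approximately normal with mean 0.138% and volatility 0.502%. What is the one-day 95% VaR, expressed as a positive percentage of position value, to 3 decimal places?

At 95% one-sided, z = 1.645.
VaR = −μ + z·σ = −(0.138%) + 1.645 × 0.502% = 0.688%.

0.688%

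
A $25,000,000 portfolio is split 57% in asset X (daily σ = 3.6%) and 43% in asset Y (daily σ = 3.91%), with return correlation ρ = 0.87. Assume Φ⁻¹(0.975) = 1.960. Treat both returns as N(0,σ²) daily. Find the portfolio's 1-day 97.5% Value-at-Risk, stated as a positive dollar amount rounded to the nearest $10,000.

$1,770,000

σ_p² = 0.57²·3.6² + 0.43²·3.91² + 2·0.87·0.57·0.43·3.6·3.91 = 13.0405 (%²).
σ_p = √13.0405 = 3.611%.
VaR = 1.960 × 3.611% = 7.078%; on $25,000,000 that is $1,769,500.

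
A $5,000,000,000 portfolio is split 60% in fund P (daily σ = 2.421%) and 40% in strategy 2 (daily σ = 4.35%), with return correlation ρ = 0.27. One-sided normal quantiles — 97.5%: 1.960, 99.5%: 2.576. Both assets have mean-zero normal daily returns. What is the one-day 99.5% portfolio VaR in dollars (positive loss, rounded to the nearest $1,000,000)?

$328,000,000

σ_p² = 0.6²·2.421² + 0.4²·4.35² + 2·0.27·0.6·0.4·2.421·4.35 = 6.5025 (%²).
σ_p = √6.5025 = 2.550%.
VaR = 2.576 × 2.550% = 6.569%; on $5,000,000,000 that is $328,450,000.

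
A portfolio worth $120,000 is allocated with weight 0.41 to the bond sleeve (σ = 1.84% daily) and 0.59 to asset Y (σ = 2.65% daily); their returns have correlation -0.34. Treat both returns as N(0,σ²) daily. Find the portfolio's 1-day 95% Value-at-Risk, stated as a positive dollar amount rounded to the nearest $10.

$2,940

σ_p² = 0.41²·1.84² + 0.59²·2.65² + 2·-0.34·0.41·0.59·1.84·2.65 = 2.2116 (%²).
σ_p = √2.2116 = 1.487%.
At 95%, z = 1.645.
VaR = 1.645 × 1.487% = 2.446%; on $120,000 that is $2,935.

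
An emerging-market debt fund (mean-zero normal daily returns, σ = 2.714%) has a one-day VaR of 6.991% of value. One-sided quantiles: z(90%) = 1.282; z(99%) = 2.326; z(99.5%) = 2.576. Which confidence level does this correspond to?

Implied z = VaR/σ = 6.991 / 2.714 = 2.576.
This matches z(99.5%) = 2.576.

99.5%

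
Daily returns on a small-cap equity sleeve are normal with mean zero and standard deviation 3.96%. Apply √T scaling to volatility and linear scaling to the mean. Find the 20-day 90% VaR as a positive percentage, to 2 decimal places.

At 90%, z = 1.282.
σ_{20d} = 3.96% × √20 = 17.710%.
VaR = 1.282 × 17.710% = 22.704%.

22.70%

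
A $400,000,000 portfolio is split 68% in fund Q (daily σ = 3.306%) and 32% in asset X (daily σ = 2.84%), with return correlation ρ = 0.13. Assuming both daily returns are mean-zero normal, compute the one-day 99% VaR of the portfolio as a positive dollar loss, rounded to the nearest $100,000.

$23,600,000

σ_p² = 0.68²·3.306² + 0.32²·2.84² + 2·0.13·0.68·0.32·3.306·2.84 = 6.4110 (%²).
σ_p = √6.4110 = 2.532%.
At 99%, z = 2.326.
VaR = 2.326 × 2.532% = 5.889%; on $400,000,000 that is $23,556,000.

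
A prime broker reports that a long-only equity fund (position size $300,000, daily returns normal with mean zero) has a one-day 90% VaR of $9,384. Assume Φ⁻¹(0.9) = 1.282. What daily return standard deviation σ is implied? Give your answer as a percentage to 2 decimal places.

2.44%

VaR as a fraction: $9,384 / $300,000 = 3.128%.
σ = VaR / z = 3.128% / 1.282 = 2.440%.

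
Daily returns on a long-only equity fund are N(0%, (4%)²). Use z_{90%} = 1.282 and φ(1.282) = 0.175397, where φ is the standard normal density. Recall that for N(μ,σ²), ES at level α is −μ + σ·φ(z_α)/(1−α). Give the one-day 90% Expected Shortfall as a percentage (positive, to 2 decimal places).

Tail multiplier: φ(z)/(1−α) = 0.175397 / 0.1 = 1.754.
ES = 4% × 1.754 = 7.016%.

7.02%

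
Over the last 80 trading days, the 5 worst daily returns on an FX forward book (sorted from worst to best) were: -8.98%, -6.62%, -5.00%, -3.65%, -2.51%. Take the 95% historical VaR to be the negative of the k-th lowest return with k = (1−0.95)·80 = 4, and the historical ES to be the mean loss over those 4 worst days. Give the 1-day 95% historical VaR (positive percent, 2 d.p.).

k = 4; the 4th lowest return is -3.65%, so VaR = 3.65%.

3.65%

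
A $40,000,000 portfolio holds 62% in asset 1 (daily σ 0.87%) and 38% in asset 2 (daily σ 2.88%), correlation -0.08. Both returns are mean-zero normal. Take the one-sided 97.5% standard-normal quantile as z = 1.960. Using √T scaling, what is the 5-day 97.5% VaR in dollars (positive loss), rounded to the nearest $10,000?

$2,070,000

σ_p = √(0.62²·0.87² + 0.38²·2.88² + 2·-0.08·0.62·0.38·0.87·2.88) = 1.181%.
σ_{5d} = 1.181% × √5 = 2.641%.
VaR = 1.960 × 2.641% = 5.176%; on $40,000,000 that is $2,070,400.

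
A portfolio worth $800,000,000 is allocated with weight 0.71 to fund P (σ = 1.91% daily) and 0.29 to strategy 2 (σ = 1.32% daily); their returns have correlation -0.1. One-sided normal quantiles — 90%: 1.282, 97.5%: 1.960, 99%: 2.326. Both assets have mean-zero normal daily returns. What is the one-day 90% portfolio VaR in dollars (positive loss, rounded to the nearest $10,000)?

σ_p² = 0.71²·1.91² + 0.29²·1.32² + 2·-0.1·0.71·0.29·1.91·1.32 = 1.8817 (%²).
σ_p = √1.8817 = 1.372%.
VaR = 1.282 × 1.372% = 1.759%; on $800,000,000 that is $14,072,000.

$14,070,000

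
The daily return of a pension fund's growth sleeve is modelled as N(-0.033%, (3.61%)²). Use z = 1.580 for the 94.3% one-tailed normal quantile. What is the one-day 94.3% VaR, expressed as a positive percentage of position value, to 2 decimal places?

VaR = −μ + z·σ = −(-0.033%) + 1.580 × 3.61% = 5.737%.

5.74%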